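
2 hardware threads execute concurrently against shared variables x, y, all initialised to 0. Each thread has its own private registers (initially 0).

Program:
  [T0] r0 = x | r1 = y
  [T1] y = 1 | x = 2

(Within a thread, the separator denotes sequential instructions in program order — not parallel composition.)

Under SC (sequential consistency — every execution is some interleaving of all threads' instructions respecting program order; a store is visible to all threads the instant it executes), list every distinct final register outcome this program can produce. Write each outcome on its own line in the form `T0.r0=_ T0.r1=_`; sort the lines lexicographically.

T0.r0=0 T0.r1=0
T0.r0=0 T0.r1=1
T0.r0=2 T0.r1=1

outcome vector order: (T0.r0,T0.r1)
|SC outcomes| = 3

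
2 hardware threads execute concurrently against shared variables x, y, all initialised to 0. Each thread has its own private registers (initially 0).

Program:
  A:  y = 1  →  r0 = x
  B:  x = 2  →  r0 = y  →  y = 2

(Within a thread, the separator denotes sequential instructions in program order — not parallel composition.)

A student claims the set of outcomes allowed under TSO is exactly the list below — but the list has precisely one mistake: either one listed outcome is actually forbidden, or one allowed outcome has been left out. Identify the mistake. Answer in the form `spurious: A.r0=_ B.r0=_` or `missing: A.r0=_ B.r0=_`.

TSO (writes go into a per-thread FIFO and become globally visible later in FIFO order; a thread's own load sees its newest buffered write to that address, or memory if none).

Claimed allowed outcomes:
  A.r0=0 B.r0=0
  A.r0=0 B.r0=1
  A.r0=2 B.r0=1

outcome vector order: (A.r0,B.r0)
[TSO] allowed = {00, 01, 20, 21}
TSO∖claimed = {20}

missing: A.r0=2 B.r0=0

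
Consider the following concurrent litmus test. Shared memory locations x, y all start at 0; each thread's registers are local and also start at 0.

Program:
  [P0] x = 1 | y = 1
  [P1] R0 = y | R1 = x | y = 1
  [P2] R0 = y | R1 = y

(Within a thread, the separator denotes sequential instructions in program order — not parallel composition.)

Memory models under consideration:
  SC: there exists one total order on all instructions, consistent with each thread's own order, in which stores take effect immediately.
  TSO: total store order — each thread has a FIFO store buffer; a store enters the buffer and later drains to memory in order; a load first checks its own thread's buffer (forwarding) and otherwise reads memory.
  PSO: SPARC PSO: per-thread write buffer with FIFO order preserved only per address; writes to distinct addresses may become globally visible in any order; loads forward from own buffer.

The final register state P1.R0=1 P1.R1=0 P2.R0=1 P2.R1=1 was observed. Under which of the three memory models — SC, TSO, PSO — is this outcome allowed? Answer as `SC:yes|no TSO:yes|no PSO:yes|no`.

outcome vector order: (P1.R0,P1.R1,P2.R0,P2.R1)
under SC → 0000, 0001, 0011, 0100, 0101, 0111, 1100, 1101, 1111
under TSO → 0000, 0001, 0011, 0100, 0101, 0111, 1100, 1101, 1111
under PSO → 0000, 0001, 0011, 0100, 0101, 0111, 1000, 1001, 1011, 1100, 1101, 1111
target 1011 ∈ {PSO}

SC:no TSO:no PSO:yes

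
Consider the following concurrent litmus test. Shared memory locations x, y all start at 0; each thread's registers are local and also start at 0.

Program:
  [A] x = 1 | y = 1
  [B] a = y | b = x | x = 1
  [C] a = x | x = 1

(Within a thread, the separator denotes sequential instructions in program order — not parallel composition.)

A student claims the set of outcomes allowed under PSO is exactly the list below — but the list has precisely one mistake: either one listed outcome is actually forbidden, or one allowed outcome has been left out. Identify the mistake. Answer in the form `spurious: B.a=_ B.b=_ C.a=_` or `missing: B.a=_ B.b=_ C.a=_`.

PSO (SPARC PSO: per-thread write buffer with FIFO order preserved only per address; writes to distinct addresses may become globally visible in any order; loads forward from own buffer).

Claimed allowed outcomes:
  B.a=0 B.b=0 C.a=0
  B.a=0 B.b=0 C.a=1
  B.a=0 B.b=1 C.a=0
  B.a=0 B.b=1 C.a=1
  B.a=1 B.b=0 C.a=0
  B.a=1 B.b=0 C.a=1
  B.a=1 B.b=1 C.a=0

missing: B.a=1 B.b=1 C.a=1

outcome vector order: (B.a,B.b,C.a)
PSO (8): 0/0/0; 0/0/1; 0/1/0; 0/1/1; 1/0/0; 1/0/1; 1/1/0; 1/1/1
PSO∖claimed = {1/1/1}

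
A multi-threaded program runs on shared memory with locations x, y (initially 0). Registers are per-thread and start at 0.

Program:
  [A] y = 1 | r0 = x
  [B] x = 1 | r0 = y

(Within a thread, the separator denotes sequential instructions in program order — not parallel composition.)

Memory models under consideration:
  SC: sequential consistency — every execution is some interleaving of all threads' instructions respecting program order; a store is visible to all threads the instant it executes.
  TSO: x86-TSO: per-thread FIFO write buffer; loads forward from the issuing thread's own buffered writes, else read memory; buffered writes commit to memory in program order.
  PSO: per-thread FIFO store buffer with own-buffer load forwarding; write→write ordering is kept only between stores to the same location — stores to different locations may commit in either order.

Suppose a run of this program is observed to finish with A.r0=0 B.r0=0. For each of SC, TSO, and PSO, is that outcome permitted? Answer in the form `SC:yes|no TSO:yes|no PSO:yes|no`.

SC:no TSO:yes PSO:yes

outcome vector order: (A.r0,B.r0)
SC (3): (0,1) (1,0) (1,1)
TSO (4): (0,0) (0,1) (1,0) (1,1)
PSO (4): (0,0) (0,1) (1,0) (1,1)
target (0,0) ∈ {TSO,PSO}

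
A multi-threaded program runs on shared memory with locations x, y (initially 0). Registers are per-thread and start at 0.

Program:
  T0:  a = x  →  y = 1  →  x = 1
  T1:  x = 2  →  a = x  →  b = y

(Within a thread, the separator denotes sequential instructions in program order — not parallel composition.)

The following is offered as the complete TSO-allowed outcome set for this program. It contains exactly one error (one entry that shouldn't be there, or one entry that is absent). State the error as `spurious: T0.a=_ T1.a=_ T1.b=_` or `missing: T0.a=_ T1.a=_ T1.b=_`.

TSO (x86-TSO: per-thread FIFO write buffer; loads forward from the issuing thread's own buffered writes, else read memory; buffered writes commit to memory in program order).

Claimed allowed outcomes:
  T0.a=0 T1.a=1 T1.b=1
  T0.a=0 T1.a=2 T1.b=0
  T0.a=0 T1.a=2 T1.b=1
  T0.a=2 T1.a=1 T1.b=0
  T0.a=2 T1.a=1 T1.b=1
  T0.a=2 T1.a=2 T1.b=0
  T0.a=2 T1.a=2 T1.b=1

spurious: T0.a=2 T1.a=1 T1.b=0

outcome vector order: (T0.a,T1.a,T1.b)
[TSO] allowed = {(0,1,1), (0,2,0), (0,2,1), (2,1,1), (2,2,0), (2,2,1)}
claimed∖TSO = {(2,1,0)}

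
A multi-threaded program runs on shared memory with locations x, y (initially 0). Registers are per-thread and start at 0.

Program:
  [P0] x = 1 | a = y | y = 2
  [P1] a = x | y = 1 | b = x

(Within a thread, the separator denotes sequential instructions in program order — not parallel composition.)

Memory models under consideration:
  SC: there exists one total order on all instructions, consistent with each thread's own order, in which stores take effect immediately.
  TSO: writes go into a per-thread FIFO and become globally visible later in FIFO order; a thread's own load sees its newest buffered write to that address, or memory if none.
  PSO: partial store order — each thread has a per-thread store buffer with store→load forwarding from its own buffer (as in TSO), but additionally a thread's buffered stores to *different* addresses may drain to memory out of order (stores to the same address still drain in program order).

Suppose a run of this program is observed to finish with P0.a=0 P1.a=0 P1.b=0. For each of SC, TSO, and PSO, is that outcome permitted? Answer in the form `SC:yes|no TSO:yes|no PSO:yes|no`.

SC:no TSO:yes PSO:yes

outcome vector order: (P0.a,P1.a,P1.b)
SC (5): <0 0 1>, <0 1 1>, <1 0 0>, <1 0 1>, <1 1 1>
TSO (6): <0 0 0>, <0 0 1>, <0 1 1>, <1 0 0>, <1 0 1>, <1 1 1>
PSO (6): <0 0 0>, <0 0 1>, <0 1 1>, <1 0 0>, <1 0 1>, <1 1 1>
target <0 0 0> ∈ {TSO,PSO}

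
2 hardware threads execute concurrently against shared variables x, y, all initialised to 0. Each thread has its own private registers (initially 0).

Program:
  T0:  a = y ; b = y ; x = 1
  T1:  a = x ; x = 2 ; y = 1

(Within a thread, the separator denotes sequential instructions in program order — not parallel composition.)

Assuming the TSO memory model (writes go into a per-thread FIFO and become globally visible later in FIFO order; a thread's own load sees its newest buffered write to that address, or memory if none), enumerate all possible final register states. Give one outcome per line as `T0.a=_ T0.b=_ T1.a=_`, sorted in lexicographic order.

outcome vector order: (T0.a,T0.b,T1.a)
|TSO outcomes| = 4

T0.a=0 T0.b=0 T1.a=0
T0.a=0 T0.b=0 T1.a=1
T0.a=0 T0.b=1 T1.a=0
T0.a=1 T0.b=1 T1.a=0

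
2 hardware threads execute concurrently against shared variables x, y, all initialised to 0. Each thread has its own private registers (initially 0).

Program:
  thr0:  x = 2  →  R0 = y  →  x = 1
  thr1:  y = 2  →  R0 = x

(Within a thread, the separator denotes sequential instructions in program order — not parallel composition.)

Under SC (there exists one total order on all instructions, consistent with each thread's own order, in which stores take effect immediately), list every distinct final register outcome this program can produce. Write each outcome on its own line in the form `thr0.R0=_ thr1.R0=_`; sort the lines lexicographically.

outcome vector order: (thr0.R0,thr1.R0)
|SC outcomes| = 5

thr0.R0=0 thr1.R0=1
thr0.R0=0 thr1.R0=2
thr0.R0=2 thr1.R0=0
thr0.R0=2 thr1.R0=1
thr0.R0=2 thr1.R0=2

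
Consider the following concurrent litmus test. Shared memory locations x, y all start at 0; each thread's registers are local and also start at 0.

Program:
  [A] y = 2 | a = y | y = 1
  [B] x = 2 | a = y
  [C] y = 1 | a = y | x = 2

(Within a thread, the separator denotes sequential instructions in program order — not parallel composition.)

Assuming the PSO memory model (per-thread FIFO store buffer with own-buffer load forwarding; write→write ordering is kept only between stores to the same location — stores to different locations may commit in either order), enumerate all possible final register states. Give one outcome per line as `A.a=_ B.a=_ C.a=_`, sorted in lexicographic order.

outcome vector order: (A.a,B.a,C.a)
|PSO outcomes| = 9

A.a=1 B.a=0 C.a=1
A.a=1 B.a=1 C.a=1
A.a=1 B.a=2 C.a=1
A.a=2 B.a=0 C.a=1
A.a=2 B.a=0 C.a=2
A.a=2 B.a=1 C.a=1
A.a=2 B.a=1 C.a=2
A.a=2 B.a=2 C.a=1
A.a=2 B.a=2 C.a=2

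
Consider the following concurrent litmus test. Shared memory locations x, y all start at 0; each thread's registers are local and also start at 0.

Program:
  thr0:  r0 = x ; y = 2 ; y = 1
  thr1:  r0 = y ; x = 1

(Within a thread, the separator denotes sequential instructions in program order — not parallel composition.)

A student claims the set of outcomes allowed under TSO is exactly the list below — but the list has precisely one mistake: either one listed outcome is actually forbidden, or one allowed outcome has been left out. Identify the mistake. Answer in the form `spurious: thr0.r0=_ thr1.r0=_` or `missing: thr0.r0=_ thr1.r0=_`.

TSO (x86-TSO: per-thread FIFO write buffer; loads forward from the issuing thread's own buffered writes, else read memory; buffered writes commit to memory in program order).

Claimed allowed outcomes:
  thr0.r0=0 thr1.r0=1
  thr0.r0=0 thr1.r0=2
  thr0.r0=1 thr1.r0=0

missing: thr0.r0=0 thr1.r0=0

outcome vector order: (thr0.r0,thr1.r0)
[TSO] allowed = {0/0; 0/1; 0/2; 1/0}
TSO∖claimed = {0/0}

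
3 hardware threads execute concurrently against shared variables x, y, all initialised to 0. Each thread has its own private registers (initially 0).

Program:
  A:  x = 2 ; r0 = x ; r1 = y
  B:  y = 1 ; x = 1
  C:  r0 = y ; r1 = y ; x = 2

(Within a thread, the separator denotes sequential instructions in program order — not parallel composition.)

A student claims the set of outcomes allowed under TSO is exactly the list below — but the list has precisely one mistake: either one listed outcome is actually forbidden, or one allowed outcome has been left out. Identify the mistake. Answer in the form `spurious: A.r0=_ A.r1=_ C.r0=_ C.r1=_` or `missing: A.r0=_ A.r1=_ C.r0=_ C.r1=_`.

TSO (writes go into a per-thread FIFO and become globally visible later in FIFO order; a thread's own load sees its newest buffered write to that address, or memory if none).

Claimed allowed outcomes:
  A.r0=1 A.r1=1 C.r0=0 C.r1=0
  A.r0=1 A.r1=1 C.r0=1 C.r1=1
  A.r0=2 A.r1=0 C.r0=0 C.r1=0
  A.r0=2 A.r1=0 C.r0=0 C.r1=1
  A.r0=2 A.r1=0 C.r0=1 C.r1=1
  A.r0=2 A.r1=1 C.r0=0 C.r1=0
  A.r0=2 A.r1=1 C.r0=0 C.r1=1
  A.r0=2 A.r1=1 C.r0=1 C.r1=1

missing: A.r0=1 A.r1=1 C.r0=0 C.r1=1

outcome vector order: (A.r0,A.r1,C.r0,C.r1)
TSO: 9 outcomes — {<1 1 0 0>; <1 1 0 1>; <1 1 1 1>; <2 0 0 0>; <2 0 0 1>; <2 0 1 1>; <2 1 0 0>; <2 1 0 1>; <2 1 1 1>}
TSO∖claimed = {<1 1 0 1>}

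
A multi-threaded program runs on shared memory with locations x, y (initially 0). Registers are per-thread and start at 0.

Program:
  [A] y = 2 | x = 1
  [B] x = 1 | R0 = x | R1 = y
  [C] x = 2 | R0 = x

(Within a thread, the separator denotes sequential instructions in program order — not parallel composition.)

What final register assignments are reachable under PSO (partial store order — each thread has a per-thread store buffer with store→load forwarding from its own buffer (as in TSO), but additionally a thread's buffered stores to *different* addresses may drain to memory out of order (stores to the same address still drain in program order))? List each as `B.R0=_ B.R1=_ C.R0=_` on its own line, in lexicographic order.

outcome vector order: (B.R0,B.R1,C.R0)
|PSO outcomes| = 8

B.R0=1 B.R1=0 C.R0=1
B.R0=1 B.R1=0 C.R0=2
B.R0=1 B.R1=2 C.R0=1
B.R0=1 B.R1=2 C.R0=2
B.R0=2 B.R1=0 C.R0=1
B.R0=2 B.R1=0 C.R0=2
B.R0=2 B.R1=2 C.R0=1
B.R0=2 B.R1=2 C.R0=2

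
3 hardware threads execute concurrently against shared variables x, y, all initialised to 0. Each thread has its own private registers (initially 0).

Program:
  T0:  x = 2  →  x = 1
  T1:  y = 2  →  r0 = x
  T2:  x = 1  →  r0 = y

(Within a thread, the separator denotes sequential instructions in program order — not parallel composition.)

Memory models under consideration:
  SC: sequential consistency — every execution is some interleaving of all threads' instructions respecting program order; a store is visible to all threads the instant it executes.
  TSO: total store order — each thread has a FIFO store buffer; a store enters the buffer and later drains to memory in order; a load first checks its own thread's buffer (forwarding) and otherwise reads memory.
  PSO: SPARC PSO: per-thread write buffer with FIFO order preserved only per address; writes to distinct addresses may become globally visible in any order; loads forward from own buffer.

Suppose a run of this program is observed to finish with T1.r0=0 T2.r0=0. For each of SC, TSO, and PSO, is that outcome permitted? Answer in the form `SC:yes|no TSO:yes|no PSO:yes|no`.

outcome vector order: (T1.r0,T2.r0)
under SC → 02 10 12 20 22
under TSO → 00 02 10 12 20 22
under PSO → 00 02 10 12 20 22
target 00 ∈ {TSO,PSO}

SC:no TSO:yes PSO:yes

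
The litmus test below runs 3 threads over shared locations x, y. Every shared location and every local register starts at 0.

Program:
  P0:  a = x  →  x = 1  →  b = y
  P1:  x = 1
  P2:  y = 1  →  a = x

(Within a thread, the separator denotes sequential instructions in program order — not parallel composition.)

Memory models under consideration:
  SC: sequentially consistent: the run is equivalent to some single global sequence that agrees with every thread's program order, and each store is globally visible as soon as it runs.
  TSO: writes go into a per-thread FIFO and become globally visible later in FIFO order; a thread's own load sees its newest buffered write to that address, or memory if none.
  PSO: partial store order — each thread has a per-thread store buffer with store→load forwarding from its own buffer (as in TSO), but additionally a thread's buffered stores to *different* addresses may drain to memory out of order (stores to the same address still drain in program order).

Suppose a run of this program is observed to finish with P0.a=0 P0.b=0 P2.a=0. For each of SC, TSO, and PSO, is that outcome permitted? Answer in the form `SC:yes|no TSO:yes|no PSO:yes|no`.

SC:no TSO:yes PSO:yes

outcome vector order: (P0.a,P0.b,P2.a)
SC: 6 outcomes — {(0,0,1); (0,1,0); (0,1,1); (1,0,1); (1,1,0); (1,1,1)}
TSO: 8 outcomes — {(0,0,0); (0,0,1); (0,1,0); (0,1,1); (1,0,0); (1,0,1); (1,1,0); (1,1,1)}
PSO: 8 outcomes — {(0,0,0); (0,0,1); (0,1,0); (0,1,1); (1,0,0); (1,0,1); (1,1,0); (1,1,1)}
target (0,0,0) ∈ {TSO,PSO}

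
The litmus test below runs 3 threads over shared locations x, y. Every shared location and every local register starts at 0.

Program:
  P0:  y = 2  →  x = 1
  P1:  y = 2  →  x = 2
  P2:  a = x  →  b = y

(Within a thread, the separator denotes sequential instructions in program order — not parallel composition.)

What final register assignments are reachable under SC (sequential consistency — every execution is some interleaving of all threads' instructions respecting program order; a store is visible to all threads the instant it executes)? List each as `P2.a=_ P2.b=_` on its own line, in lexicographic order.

P2.a=0 P2.b=0
P2.a=0 P2.b=2
P2.a=1 P2.b=2
P2.a=2 P2.b=2

outcome vector order: (P2.a,P2.b)
|SC outcomes| = 4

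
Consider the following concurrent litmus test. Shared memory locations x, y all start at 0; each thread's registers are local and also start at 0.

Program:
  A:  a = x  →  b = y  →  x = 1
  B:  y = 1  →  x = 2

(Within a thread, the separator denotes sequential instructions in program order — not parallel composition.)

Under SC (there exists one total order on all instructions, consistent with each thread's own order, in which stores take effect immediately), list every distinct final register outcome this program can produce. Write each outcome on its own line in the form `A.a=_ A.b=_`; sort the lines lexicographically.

A.a=0 A.b=0
A.a=0 A.b=1
A.a=2 A.b=1

outcome vector order: (A.a,A.b)
|SC outcomes| = 3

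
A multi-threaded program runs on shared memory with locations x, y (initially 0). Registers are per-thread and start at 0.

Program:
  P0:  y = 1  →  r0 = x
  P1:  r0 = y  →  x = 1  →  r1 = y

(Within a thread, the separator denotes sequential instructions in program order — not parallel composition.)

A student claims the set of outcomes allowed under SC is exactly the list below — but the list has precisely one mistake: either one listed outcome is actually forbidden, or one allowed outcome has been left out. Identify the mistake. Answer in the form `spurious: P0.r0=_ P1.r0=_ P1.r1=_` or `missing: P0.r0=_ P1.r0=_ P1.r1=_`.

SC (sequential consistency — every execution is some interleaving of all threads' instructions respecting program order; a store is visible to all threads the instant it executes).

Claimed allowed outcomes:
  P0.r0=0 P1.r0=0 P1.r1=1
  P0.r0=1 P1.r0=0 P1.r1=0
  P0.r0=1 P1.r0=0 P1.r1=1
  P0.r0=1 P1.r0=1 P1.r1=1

outcome vector order: (P0.r0,P1.r0,P1.r1)
[SC] allowed = {<0 0 1> <0 1 1> <1 0 0> <1 0 1> <1 1 1>}
SC∖claimed = {<0 1 1>}

missing: P0.r0=0 P1.r0=1 P1.r1=1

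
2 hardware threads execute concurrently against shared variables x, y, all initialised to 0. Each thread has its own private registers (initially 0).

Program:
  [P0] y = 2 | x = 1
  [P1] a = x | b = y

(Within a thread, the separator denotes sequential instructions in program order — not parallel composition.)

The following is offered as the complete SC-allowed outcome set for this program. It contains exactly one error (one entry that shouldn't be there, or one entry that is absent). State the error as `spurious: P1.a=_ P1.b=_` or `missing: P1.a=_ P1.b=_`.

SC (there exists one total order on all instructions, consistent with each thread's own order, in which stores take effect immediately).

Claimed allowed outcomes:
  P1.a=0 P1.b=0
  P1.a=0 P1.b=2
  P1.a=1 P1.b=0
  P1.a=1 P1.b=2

spurious: P1.a=1 P1.b=0

outcome vector order: (P1.a,P1.b)
[SC] allowed = {00; 02; 12}
claimed∖SC = {10}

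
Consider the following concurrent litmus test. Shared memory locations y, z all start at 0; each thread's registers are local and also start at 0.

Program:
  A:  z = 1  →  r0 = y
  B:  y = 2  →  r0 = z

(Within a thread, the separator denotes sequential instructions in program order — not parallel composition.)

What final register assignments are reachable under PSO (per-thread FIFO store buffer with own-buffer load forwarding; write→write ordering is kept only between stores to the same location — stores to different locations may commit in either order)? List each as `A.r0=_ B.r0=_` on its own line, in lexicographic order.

A.r0=0 B.r0=0
A.r0=0 B.r0=1
A.r0=2 B.r0=0
A.r0=2 B.r0=1

outcome vector order: (A.r0,B.r0)
|PSO outcomes| = 4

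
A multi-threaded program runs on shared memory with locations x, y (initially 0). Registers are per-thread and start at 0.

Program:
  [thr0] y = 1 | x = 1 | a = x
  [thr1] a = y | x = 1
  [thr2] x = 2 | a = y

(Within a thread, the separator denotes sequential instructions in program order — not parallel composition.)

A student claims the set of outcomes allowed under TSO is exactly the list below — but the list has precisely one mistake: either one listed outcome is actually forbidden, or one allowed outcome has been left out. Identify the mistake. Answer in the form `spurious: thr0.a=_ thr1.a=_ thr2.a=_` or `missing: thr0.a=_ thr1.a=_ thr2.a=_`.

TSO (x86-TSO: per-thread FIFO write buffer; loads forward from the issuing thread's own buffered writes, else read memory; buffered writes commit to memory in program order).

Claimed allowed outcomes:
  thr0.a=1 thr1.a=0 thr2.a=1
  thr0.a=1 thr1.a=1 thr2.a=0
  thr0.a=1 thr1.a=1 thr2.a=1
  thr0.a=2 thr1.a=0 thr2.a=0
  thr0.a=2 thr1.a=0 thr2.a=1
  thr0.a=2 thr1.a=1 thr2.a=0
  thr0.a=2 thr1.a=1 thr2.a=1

missing: thr0.a=1 thr1.a=0 thr2.a=0

outcome vector order: (thr0.a,thr1.a,thr2.a)
TSO (8): <1 0 0>, <1 0 1>, <1 1 0>, <1 1 1>, <2 0 0>, <2 0 1>, <2 1 0>, <2 1 1>
TSO∖claimed = {<1 0 0>}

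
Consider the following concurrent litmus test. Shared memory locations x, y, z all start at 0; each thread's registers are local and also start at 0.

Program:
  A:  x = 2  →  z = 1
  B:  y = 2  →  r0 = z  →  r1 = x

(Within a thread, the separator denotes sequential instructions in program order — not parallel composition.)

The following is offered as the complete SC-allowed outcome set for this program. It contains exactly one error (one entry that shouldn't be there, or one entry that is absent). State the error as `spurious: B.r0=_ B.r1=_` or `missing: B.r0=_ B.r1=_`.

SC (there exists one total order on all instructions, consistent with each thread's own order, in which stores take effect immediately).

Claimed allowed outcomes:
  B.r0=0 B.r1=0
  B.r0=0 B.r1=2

missing: B.r0=1 B.r1=2

outcome vector order: (B.r0,B.r1)
under SC → 00 02 12
SC∖claimed = {12}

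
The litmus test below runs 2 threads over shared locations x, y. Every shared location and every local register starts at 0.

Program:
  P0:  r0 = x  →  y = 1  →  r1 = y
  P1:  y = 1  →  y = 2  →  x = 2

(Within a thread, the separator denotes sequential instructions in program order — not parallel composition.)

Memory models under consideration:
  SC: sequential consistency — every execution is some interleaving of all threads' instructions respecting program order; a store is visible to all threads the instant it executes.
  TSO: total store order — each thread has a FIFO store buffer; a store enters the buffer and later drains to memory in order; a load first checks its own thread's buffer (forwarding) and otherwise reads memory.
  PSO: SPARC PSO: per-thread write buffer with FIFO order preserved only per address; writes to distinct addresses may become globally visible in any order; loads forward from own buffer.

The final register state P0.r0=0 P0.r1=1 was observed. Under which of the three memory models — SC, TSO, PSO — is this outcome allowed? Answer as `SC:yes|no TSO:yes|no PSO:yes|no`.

outcome vector order: (P0.r0,P0.r1)
SC: 3 outcomes — {(0,1) (0,2) (2,1)}
TSO: 3 outcomes — {(0,1) (0,2) (2,1)}
PSO: 4 outcomes — {(0,1) (0,2) (2,1) (2,2)}
target (0,1) ∈ {SC,TSO,PSO}

SC:yes TSO:yes PSO:yes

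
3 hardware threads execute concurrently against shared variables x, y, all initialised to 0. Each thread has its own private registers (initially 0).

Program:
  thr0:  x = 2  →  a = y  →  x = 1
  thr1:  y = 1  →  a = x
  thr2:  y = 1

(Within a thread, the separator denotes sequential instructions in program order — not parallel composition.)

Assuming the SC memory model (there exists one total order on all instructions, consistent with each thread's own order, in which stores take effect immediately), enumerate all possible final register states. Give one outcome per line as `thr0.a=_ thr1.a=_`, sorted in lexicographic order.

outcome vector order: (thr0.a,thr1.a)
|SC outcomes| = 5

thr0.a=0 thr1.a=1
thr0.a=0 thr1.a=2
thr0.a=1 thr1.a=0
thr0.a=1 thr1.a=1
thr0.a=1 thr1.a=2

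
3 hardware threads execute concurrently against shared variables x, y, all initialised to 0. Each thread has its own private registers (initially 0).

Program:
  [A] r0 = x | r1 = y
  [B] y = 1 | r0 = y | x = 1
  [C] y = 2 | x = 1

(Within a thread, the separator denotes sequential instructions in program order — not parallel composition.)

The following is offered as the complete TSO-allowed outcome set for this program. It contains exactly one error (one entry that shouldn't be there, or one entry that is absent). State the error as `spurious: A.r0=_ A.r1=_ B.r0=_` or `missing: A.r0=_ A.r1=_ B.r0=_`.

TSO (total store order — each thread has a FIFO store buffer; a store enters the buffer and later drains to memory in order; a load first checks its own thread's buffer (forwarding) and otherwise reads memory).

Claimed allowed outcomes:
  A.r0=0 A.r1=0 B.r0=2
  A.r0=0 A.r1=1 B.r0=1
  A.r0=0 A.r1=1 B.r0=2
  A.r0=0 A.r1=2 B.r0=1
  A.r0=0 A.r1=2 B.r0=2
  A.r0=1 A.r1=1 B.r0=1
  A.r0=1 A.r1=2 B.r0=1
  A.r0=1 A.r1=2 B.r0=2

missing: A.r0=0 A.r1=0 B.r0=1

outcome vector order: (A.r0,A.r1,B.r0)
TSO (9): (0,0,1) (0,0,2) (0,1,1) (0,1,2) (0,2,1) (0,2,2) (1,1,1) (1,2,1) (1,2,2)
TSO∖claimed = {(0,0,1)}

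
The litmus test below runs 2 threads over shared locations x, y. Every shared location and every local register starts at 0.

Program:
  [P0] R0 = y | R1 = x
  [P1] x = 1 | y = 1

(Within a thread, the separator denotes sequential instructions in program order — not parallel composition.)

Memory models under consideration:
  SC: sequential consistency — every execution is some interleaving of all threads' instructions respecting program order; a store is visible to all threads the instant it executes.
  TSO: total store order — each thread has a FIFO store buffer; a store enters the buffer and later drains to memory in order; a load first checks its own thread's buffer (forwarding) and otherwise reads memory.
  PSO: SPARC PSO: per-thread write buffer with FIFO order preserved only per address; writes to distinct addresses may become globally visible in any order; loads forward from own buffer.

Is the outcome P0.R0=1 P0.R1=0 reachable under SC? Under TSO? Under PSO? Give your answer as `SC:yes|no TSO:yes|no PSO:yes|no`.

SC:no TSO:no PSO:yes

outcome vector order: (P0.R0,P0.R1)
[SC] allowed = {(0,0) (0,1) (1,1)}
[TSO] allowed = {(0,0) (0,1) (1,1)}
[PSO] allowed = {(0,0) (0,1) (1,0) (1,1)}
target (1,0) ∈ {PSO}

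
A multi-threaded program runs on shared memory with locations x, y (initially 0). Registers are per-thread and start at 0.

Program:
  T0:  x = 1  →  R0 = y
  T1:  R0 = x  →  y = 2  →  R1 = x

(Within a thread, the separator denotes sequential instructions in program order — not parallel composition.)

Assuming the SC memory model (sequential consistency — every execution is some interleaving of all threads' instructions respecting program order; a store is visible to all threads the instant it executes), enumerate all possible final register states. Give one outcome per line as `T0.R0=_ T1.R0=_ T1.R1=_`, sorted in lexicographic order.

T0.R0=0 T1.R0=0 T1.R1=1
T0.R0=0 T1.R0=1 T1.R1=1
T0.R0=2 T1.R0=0 T1.R1=0
T0.R0=2 T1.R0=0 T1.R1=1
T0.R0=2 T1.R0=1 T1.R1=1

outcome vector order: (T0.R0,T1.R0,T1.R1)
|SC outcomes| = 5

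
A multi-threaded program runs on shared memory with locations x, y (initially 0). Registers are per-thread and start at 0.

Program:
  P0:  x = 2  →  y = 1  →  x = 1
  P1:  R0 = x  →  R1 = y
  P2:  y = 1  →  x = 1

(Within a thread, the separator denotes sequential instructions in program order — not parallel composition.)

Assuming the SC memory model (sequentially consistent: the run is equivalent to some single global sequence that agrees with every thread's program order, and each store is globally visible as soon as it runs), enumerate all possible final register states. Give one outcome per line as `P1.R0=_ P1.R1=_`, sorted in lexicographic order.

outcome vector order: (P1.R0,P1.R1)
|SC outcomes| = 5

P1.R0=0 P1.R1=0
P1.R0=0 P1.R1=1
P1.R0=1 P1.R1=1
P1.R0=2 P1.R1=0
P1.R0=2 P1.R1=1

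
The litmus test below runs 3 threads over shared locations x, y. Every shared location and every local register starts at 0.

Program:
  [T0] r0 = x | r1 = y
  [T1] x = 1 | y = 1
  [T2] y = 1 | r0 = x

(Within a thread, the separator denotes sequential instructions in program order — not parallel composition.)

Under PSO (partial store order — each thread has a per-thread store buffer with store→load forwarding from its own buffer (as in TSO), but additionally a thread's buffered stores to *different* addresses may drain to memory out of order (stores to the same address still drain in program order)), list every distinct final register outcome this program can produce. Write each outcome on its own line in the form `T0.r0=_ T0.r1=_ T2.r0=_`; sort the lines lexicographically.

T0.r0=0 T0.r1=0 T2.r0=0
T0.r0=0 T0.r1=0 T2.r0=1
T0.r0=0 T0.r1=1 T2.r0=0
T0.r0=0 T0.r1=1 T2.r0=1
T0.r0=1 T0.r1=0 T2.r0=0
T0.r0=1 T0.r1=0 T2.r0=1
T0.r0=1 T0.r1=1 T2.r0=0
T0.r0=1 T0.r1=1 T2.r0=1

outcome vector order: (T0.r0,T0.r1,T2.r0)
|PSO outcomes| = 8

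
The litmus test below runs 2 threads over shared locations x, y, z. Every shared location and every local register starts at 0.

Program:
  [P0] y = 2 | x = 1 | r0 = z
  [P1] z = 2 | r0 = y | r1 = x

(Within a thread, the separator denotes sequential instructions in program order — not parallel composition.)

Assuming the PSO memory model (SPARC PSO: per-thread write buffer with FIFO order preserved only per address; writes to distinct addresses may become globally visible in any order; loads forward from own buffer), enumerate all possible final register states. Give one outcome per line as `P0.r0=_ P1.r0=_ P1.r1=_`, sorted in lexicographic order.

P0.r0=0 P1.r0=0 P1.r1=0
P0.r0=0 P1.r0=0 P1.r1=1
P0.r0=0 P1.r0=2 P1.r1=0
P0.r0=0 P1.r0=2 P1.r1=1
P0.r0=2 P1.r0=0 P1.r1=0
P0.r0=2 P1.r0=0 P1.r1=1
P0.r0=2 P1.r0=2 P1.r1=0
P0.r0=2 P1.r0=2 P1.r1=1

outcome vector order: (P0.r0,P1.r0,P1.r1)
|PSO outcomes| = 8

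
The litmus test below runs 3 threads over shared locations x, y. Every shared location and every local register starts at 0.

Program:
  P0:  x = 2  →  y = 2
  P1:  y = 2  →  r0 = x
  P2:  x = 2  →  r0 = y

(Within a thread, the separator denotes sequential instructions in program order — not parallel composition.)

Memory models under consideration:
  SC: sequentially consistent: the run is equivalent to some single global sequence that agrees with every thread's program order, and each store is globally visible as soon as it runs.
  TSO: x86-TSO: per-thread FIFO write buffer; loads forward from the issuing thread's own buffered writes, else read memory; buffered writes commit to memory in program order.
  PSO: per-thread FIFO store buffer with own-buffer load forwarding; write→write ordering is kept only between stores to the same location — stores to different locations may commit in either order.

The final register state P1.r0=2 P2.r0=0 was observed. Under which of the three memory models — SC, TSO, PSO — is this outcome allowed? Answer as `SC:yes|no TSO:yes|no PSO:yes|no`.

SC:yes TSO:yes PSO:yes

outcome vector order: (P1.r0,P2.r0)
under SC → (0,2); (2,0); (2,2)
under TSO → (0,0); (0,2); (2,0); (2,2)
under PSO → (0,0); (0,2); (2,0); (2,2)
target (2,0) ∈ {SC,TSO,PSO}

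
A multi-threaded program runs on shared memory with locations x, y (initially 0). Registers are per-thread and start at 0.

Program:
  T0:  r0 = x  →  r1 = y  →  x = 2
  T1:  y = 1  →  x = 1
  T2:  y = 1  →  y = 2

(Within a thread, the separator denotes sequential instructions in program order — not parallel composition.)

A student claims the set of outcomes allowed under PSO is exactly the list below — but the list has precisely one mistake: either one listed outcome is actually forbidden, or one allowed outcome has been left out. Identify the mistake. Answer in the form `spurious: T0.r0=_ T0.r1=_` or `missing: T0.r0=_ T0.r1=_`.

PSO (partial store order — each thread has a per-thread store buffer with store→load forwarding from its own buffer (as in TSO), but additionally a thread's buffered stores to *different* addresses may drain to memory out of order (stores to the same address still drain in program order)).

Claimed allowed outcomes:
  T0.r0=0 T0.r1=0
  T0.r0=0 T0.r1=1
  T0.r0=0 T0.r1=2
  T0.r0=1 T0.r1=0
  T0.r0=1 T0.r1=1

outcome vector order: (T0.r0,T0.r1)
PSO (6): (0,0) (0,1) (0,2) (1,0) (1,1) (1,2)
PSO∖claimed = {(1,2)}

missing: T0.r0=1 T0.r1=2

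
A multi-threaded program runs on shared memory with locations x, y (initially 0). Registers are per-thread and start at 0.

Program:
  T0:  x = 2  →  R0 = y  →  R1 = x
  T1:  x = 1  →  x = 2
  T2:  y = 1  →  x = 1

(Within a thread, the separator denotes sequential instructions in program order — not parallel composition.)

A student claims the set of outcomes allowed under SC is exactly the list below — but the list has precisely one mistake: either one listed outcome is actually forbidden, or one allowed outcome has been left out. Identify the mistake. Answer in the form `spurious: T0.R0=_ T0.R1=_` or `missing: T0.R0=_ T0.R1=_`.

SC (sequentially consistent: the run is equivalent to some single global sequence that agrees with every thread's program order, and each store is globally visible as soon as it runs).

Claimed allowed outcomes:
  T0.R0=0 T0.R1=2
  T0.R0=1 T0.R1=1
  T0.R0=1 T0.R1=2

outcome vector order: (T0.R0,T0.R1)
SC: 4 outcomes — {(0,1), (0,2), (1,1), (1,2)}
SC∖claimed = {(0,1)}

missing: T0.R0=0 T0.R1=1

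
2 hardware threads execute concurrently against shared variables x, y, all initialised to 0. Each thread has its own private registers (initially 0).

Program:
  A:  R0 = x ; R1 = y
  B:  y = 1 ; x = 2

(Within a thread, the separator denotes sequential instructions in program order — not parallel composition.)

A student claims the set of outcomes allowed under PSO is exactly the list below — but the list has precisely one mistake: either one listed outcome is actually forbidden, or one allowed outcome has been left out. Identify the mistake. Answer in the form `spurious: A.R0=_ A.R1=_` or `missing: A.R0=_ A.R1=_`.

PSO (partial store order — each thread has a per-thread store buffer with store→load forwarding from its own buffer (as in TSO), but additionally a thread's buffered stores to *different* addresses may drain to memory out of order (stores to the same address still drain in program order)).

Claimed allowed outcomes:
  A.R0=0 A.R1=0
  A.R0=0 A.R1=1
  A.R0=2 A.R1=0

outcome vector order: (A.R0,A.R1)
under PSO → 00 01 20 21
PSO∖claimed = {21}

missing: A.R0=2 A.R1=1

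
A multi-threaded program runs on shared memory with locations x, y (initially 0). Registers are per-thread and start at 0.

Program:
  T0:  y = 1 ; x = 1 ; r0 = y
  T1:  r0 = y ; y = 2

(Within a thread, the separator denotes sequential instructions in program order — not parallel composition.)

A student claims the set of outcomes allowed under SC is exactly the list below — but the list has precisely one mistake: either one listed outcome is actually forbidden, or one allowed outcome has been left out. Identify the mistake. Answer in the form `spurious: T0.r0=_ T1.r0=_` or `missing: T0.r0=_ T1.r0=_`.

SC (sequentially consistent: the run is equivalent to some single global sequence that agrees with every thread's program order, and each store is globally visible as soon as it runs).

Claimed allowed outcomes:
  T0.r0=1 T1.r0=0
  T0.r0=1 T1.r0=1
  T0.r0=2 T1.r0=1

outcome vector order: (T0.r0,T1.r0)
under SC → 1/0, 1/1, 2/0, 2/1
SC∖claimed = {2/0}

missing: T0.r0=2 T1.r0=0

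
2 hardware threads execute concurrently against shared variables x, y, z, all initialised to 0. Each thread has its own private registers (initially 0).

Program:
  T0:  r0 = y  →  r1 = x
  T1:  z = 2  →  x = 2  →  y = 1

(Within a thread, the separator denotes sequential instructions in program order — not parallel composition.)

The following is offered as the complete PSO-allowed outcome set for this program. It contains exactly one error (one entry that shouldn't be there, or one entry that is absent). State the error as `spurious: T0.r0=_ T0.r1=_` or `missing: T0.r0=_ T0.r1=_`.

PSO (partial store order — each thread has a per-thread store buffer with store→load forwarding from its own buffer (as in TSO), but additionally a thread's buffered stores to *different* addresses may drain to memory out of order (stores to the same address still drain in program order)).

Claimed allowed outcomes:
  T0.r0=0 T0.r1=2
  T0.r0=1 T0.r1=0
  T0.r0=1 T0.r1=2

missing: T0.r0=0 T0.r1=0

outcome vector order: (T0.r0,T0.r1)
PSO: 4 outcomes — {(0,0), (0,2), (1,0), (1,2)}
PSO∖claimed = {(0,0)}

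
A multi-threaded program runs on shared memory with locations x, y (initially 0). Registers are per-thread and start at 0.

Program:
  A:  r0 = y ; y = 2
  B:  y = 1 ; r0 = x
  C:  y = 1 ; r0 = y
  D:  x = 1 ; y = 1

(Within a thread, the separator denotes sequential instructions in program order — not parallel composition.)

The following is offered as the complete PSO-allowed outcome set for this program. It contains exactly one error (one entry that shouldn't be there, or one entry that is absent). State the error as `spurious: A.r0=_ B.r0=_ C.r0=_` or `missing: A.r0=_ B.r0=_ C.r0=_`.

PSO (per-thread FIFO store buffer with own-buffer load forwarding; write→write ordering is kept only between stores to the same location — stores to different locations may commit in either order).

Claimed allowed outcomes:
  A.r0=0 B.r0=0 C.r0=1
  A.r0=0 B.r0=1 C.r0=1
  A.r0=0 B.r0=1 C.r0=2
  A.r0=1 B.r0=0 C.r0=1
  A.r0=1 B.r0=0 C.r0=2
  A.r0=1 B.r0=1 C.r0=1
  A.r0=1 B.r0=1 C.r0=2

outcome vector order: (A.r0,B.r0,C.r0)
[PSO] allowed = {001; 002; 011; 012; 101; 102; 111; 112}
PSO∖claimed = {002}

missing: A.r0=0 B.r0=0 C.r0=2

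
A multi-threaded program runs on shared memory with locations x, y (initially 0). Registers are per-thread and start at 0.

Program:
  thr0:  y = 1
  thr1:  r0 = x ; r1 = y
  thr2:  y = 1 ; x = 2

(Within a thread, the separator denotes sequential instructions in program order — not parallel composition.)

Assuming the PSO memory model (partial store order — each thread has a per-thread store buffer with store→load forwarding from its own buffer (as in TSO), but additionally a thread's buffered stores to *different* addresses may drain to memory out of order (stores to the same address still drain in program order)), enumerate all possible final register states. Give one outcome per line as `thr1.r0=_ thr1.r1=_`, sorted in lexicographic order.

outcome vector order: (thr1.r0,thr1.r1)
|PSO outcomes| = 4

thr1.r0=0 thr1.r1=0
thr1.r0=0 thr1.r1=1
thr1.r0=2 thr1.r1=0
thr1.r0=2 thr1.r1=1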